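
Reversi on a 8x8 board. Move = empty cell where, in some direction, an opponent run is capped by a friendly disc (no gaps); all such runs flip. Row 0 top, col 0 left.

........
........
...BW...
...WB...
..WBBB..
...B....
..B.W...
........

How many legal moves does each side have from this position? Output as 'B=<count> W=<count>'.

-- B to move --
(1,3): no bracket -> illegal
(1,4): flips 1 -> legal
(1,5): no bracket -> illegal
(2,2): flips 1 -> legal
(2,5): flips 1 -> legal
(3,1): flips 1 -> legal
(3,2): flips 1 -> legal
(3,5): no bracket -> illegal
(4,1): flips 1 -> legal
(5,1): no bracket -> illegal
(5,2): no bracket -> illegal
(5,4): no bracket -> illegal
(5,5): no bracket -> illegal
(6,3): no bracket -> illegal
(6,5): no bracket -> illegal
(7,3): no bracket -> illegal
(7,4): no bracket -> illegal
(7,5): flips 1 -> legal
B mobility = 7
-- W to move --
(1,2): no bracket -> illegal
(1,3): flips 1 -> legal
(1,4): no bracket -> illegal
(2,2): flips 1 -> legal
(2,5): no bracket -> illegal
(3,2): no bracket -> illegal
(3,5): flips 1 -> legal
(3,6): no bracket -> illegal
(4,6): flips 3 -> legal
(5,1): no bracket -> illegal
(5,2): no bracket -> illegal
(5,4): flips 2 -> legal
(5,5): flips 1 -> legal
(5,6): no bracket -> illegal
(6,1): no bracket -> illegal
(6,3): flips 2 -> legal
(7,1): no bracket -> illegal
(7,2): no bracket -> illegal
(7,3): no bracket -> illegal
W mobility = 7

Answer: B=7 W=7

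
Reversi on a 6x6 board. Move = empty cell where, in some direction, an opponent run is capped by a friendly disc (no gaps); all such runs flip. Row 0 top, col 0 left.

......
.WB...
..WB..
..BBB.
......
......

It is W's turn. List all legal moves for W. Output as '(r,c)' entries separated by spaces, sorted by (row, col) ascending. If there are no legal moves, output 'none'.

(0,1): no bracket -> illegal
(0,2): flips 1 -> legal
(0,3): no bracket -> illegal
(1,3): flips 1 -> legal
(1,4): no bracket -> illegal
(2,1): no bracket -> illegal
(2,4): flips 1 -> legal
(2,5): no bracket -> illegal
(3,1): no bracket -> illegal
(3,5): no bracket -> illegal
(4,1): no bracket -> illegal
(4,2): flips 1 -> legal
(4,3): no bracket -> illegal
(4,4): flips 1 -> legal
(4,5): no bracket -> illegal

Answer: (0,2) (1,3) (2,4) (4,2) (4,4)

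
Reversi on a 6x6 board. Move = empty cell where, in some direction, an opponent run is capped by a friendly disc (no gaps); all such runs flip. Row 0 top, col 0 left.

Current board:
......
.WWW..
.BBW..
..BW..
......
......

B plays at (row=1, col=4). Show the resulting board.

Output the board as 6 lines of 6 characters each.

Answer: ......
.WWWB.
.BBB..
..BW..
......
......

Derivation:
Place B at (1,4); scan 8 dirs for brackets.
Dir NW: first cell '.' (not opp) -> no flip
Dir N: first cell '.' (not opp) -> no flip
Dir NE: first cell '.' (not opp) -> no flip
Dir W: opp run (1,3) (1,2) (1,1), next='.' -> no flip
Dir E: first cell '.' (not opp) -> no flip
Dir SW: opp run (2,3) capped by B -> flip
Dir S: first cell '.' (not opp) -> no flip
Dir SE: first cell '.' (not opp) -> no flip
All flips: (2,3)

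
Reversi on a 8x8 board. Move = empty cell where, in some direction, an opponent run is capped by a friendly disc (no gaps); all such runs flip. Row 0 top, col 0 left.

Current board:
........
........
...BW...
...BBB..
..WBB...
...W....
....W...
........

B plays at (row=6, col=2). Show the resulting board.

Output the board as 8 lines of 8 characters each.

Place B at (6,2); scan 8 dirs for brackets.
Dir NW: first cell '.' (not opp) -> no flip
Dir N: first cell '.' (not opp) -> no flip
Dir NE: opp run (5,3) capped by B -> flip
Dir W: first cell '.' (not opp) -> no flip
Dir E: first cell '.' (not opp) -> no flip
Dir SW: first cell '.' (not opp) -> no flip
Dir S: first cell '.' (not opp) -> no flip
Dir SE: first cell '.' (not opp) -> no flip
All flips: (5,3)

Answer: ........
........
...BW...
...BBB..
..WBB...
...B....
..B.W...
........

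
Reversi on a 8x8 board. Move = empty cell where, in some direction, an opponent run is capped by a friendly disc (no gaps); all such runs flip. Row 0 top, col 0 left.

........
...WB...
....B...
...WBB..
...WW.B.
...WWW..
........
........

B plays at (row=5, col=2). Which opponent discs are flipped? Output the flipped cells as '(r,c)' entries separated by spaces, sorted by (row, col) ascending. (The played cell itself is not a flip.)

Answer: (4,3)

Derivation:
Dir NW: first cell '.' (not opp) -> no flip
Dir N: first cell '.' (not opp) -> no flip
Dir NE: opp run (4,3) capped by B -> flip
Dir W: first cell '.' (not opp) -> no flip
Dir E: opp run (5,3) (5,4) (5,5), next='.' -> no flip
Dir SW: first cell '.' (not opp) -> no flip
Dir S: first cell '.' (not opp) -> no flip
Dir SE: first cell '.' (not opp) -> no flip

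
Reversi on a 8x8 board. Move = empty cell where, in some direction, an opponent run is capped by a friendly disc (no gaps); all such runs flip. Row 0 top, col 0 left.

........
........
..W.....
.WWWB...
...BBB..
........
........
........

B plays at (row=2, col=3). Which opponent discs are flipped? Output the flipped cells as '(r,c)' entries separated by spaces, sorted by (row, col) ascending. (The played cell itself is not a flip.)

Dir NW: first cell '.' (not opp) -> no flip
Dir N: first cell '.' (not opp) -> no flip
Dir NE: first cell '.' (not opp) -> no flip
Dir W: opp run (2,2), next='.' -> no flip
Dir E: first cell '.' (not opp) -> no flip
Dir SW: opp run (3,2), next='.' -> no flip
Dir S: opp run (3,3) capped by B -> flip
Dir SE: first cell 'B' (not opp) -> no flip

Answer: (3,3)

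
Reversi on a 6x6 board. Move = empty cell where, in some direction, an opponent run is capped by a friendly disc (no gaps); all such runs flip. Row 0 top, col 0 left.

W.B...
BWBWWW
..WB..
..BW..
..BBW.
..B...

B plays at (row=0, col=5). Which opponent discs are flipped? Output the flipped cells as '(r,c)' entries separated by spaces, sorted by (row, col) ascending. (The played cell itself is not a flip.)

Dir NW: edge -> no flip
Dir N: edge -> no flip
Dir NE: edge -> no flip
Dir W: first cell '.' (not opp) -> no flip
Dir E: edge -> no flip
Dir SW: opp run (1,4) capped by B -> flip
Dir S: opp run (1,5), next='.' -> no flip
Dir SE: edge -> no flip

Answer: (1,4)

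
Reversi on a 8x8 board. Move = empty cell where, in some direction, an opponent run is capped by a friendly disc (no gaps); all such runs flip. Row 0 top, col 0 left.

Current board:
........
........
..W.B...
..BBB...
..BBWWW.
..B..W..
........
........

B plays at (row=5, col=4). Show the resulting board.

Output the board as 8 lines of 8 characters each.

Place B at (5,4); scan 8 dirs for brackets.
Dir NW: first cell 'B' (not opp) -> no flip
Dir N: opp run (4,4) capped by B -> flip
Dir NE: opp run (4,5), next='.' -> no flip
Dir W: first cell '.' (not opp) -> no flip
Dir E: opp run (5,5), next='.' -> no flip
Dir SW: first cell '.' (not opp) -> no flip
Dir S: first cell '.' (not opp) -> no flip
Dir SE: first cell '.' (not opp) -> no flip
All flips: (4,4)

Answer: ........
........
..W.B...
..BBB...
..BBBWW.
..B.BW..
........
........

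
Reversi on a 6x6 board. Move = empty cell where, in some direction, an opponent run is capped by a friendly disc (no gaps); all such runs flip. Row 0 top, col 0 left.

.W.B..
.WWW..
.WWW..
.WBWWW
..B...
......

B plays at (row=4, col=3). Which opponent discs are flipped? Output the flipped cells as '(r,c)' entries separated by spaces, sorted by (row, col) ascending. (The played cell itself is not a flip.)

Answer: (1,3) (2,3) (3,3)

Derivation:
Dir NW: first cell 'B' (not opp) -> no flip
Dir N: opp run (3,3) (2,3) (1,3) capped by B -> flip
Dir NE: opp run (3,4), next='.' -> no flip
Dir W: first cell 'B' (not opp) -> no flip
Dir E: first cell '.' (not opp) -> no flip
Dir SW: first cell '.' (not opp) -> no flip
Dir S: first cell '.' (not opp) -> no flip
Dir SE: first cell '.' (not opp) -> no flip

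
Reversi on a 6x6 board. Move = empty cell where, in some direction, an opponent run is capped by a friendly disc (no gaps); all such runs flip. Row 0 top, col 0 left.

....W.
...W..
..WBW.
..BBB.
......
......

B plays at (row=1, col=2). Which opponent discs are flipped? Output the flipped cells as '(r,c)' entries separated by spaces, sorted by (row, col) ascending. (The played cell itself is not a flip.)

Dir NW: first cell '.' (not opp) -> no flip
Dir N: first cell '.' (not opp) -> no flip
Dir NE: first cell '.' (not opp) -> no flip
Dir W: first cell '.' (not opp) -> no flip
Dir E: opp run (1,3), next='.' -> no flip
Dir SW: first cell '.' (not opp) -> no flip
Dir S: opp run (2,2) capped by B -> flip
Dir SE: first cell 'B' (not opp) -> no flip

Answer: (2,2)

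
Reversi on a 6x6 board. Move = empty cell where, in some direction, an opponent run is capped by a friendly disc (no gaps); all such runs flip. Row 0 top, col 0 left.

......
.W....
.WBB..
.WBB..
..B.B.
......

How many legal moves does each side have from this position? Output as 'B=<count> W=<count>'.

-- B to move --
(0,0): flips 1 -> legal
(0,1): no bracket -> illegal
(0,2): no bracket -> illegal
(1,0): flips 1 -> legal
(1,2): no bracket -> illegal
(2,0): flips 2 -> legal
(3,0): flips 1 -> legal
(4,0): flips 1 -> legal
(4,1): no bracket -> illegal
B mobility = 5
-- W to move --
(1,2): no bracket -> illegal
(1,3): flips 1 -> legal
(1,4): no bracket -> illegal
(2,4): flips 2 -> legal
(3,4): flips 2 -> legal
(3,5): no bracket -> illegal
(4,1): no bracket -> illegal
(4,3): flips 1 -> legal
(4,5): no bracket -> illegal
(5,1): no bracket -> illegal
(5,2): no bracket -> illegal
(5,3): flips 1 -> legal
(5,4): no bracket -> illegal
(5,5): flips 3 -> legal
W mobility = 6

Answer: B=5 W=6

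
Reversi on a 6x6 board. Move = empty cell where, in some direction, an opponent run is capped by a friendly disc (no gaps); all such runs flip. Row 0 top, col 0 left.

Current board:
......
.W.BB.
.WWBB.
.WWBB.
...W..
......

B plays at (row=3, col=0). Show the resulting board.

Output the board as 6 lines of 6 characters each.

Answer: ......
.W.BB.
.WWBB.
BBBBB.
...W..
......

Derivation:
Place B at (3,0); scan 8 dirs for brackets.
Dir NW: edge -> no flip
Dir N: first cell '.' (not opp) -> no flip
Dir NE: opp run (2,1), next='.' -> no flip
Dir W: edge -> no flip
Dir E: opp run (3,1) (3,2) capped by B -> flip
Dir SW: edge -> no flip
Dir S: first cell '.' (not opp) -> no flip
Dir SE: first cell '.' (not opp) -> no flip
All flips: (3,1) (3,2)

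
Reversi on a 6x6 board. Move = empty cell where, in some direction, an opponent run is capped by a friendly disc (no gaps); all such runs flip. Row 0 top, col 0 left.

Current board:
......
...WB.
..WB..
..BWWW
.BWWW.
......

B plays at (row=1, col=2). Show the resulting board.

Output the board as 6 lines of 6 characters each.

Answer: ......
..BBB.
..BB..
..BWWW
.BWWW.
......

Derivation:
Place B at (1,2); scan 8 dirs for brackets.
Dir NW: first cell '.' (not opp) -> no flip
Dir N: first cell '.' (not opp) -> no flip
Dir NE: first cell '.' (not opp) -> no flip
Dir W: first cell '.' (not opp) -> no flip
Dir E: opp run (1,3) capped by B -> flip
Dir SW: first cell '.' (not opp) -> no flip
Dir S: opp run (2,2) capped by B -> flip
Dir SE: first cell 'B' (not opp) -> no flip
All flips: (1,3) (2,2)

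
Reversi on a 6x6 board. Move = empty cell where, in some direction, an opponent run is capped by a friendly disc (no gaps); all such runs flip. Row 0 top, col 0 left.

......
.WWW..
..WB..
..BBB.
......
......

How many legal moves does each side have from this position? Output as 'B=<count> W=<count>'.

-- B to move --
(0,0): flips 2 -> legal
(0,1): flips 1 -> legal
(0,2): flips 2 -> legal
(0,3): flips 1 -> legal
(0,4): no bracket -> illegal
(1,0): no bracket -> illegal
(1,4): no bracket -> illegal
(2,0): no bracket -> illegal
(2,1): flips 1 -> legal
(2,4): no bracket -> illegal
(3,1): no bracket -> illegal
B mobility = 5
-- W to move --
(1,4): no bracket -> illegal
(2,1): no bracket -> illegal
(2,4): flips 1 -> legal
(2,5): no bracket -> illegal
(3,1): no bracket -> illegal
(3,5): no bracket -> illegal
(4,1): no bracket -> illegal
(4,2): flips 1 -> legal
(4,3): flips 2 -> legal
(4,4): flips 1 -> legal
(4,5): flips 2 -> legal
W mobility = 5

Answer: B=5 W=5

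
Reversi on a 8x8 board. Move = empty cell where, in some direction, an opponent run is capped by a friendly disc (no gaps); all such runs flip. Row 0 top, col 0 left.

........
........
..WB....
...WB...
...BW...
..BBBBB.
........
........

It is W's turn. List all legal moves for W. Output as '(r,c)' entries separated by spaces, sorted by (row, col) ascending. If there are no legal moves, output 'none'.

Answer: (1,3) (2,4) (3,5) (4,2) (6,2) (6,3) (6,4) (6,6)

Derivation:
(1,2): no bracket -> illegal
(1,3): flips 1 -> legal
(1,4): no bracket -> illegal
(2,4): flips 2 -> legal
(2,5): no bracket -> illegal
(3,2): no bracket -> illegal
(3,5): flips 1 -> legal
(4,1): no bracket -> illegal
(4,2): flips 1 -> legal
(4,5): no bracket -> illegal
(4,6): no bracket -> illegal
(4,7): no bracket -> illegal
(5,1): no bracket -> illegal
(5,7): no bracket -> illegal
(6,1): no bracket -> illegal
(6,2): flips 1 -> legal
(6,3): flips 2 -> legal
(6,4): flips 1 -> legal
(6,5): no bracket -> illegal
(6,6): flips 1 -> legal
(6,7): no bracket -> illegal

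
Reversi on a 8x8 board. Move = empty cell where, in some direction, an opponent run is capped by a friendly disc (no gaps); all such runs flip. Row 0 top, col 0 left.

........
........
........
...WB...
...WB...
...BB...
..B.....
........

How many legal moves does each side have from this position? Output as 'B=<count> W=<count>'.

-- B to move --
(2,2): flips 1 -> legal
(2,3): flips 2 -> legal
(2,4): no bracket -> illegal
(3,2): flips 2 -> legal
(4,2): flips 1 -> legal
(5,2): flips 1 -> legal
B mobility = 5
-- W to move --
(2,3): no bracket -> illegal
(2,4): no bracket -> illegal
(2,5): flips 1 -> legal
(3,5): flips 1 -> legal
(4,2): no bracket -> illegal
(4,5): flips 1 -> legal
(5,1): no bracket -> illegal
(5,2): no bracket -> illegal
(5,5): flips 1 -> legal
(6,1): no bracket -> illegal
(6,3): flips 1 -> legal
(6,4): no bracket -> illegal
(6,5): flips 1 -> legal
(7,1): no bracket -> illegal
(7,2): no bracket -> illegal
(7,3): no bracket -> illegal
W mobility = 6

Answer: B=5 W=6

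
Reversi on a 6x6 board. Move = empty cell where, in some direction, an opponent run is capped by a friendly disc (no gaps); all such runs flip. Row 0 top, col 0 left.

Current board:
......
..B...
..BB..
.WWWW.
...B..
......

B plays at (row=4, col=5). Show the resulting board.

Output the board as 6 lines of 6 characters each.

Place B at (4,5); scan 8 dirs for brackets.
Dir NW: opp run (3,4) capped by B -> flip
Dir N: first cell '.' (not opp) -> no flip
Dir NE: edge -> no flip
Dir W: first cell '.' (not opp) -> no flip
Dir E: edge -> no flip
Dir SW: first cell '.' (not opp) -> no flip
Dir S: first cell '.' (not opp) -> no flip
Dir SE: edge -> no flip
All flips: (3,4)

Answer: ......
..B...
..BB..
.WWWB.
...B.B
......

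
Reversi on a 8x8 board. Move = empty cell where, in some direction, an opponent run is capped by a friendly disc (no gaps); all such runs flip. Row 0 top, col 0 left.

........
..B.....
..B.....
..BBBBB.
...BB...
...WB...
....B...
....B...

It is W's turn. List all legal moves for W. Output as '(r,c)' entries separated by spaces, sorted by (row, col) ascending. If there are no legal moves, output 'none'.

(0,1): no bracket -> illegal
(0,2): no bracket -> illegal
(0,3): no bracket -> illegal
(1,1): no bracket -> illegal
(1,3): no bracket -> illegal
(2,1): no bracket -> illegal
(2,3): flips 2 -> legal
(2,4): no bracket -> illegal
(2,5): no bracket -> illegal
(2,6): flips 2 -> legal
(2,7): no bracket -> illegal
(3,1): no bracket -> illegal
(3,7): no bracket -> illegal
(4,1): no bracket -> illegal
(4,2): no bracket -> illegal
(4,5): no bracket -> illegal
(4,6): no bracket -> illegal
(4,7): no bracket -> illegal
(5,2): no bracket -> illegal
(5,5): flips 1 -> legal
(6,3): no bracket -> illegal
(6,5): no bracket -> illegal
(7,3): no bracket -> illegal
(7,5): flips 1 -> legal

Answer: (2,3) (2,6) (5,5) (7,5)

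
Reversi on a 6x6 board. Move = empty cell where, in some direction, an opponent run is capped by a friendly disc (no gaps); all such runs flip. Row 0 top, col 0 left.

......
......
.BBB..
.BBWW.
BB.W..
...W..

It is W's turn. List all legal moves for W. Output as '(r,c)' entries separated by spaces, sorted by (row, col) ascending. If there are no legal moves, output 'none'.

(1,0): flips 2 -> legal
(1,1): flips 1 -> legal
(1,2): flips 1 -> legal
(1,3): flips 1 -> legal
(1,4): no bracket -> illegal
(2,0): no bracket -> illegal
(2,4): no bracket -> illegal
(3,0): flips 2 -> legal
(4,2): no bracket -> illegal
(5,0): no bracket -> illegal
(5,1): no bracket -> illegal
(5,2): no bracket -> illegal

Answer: (1,0) (1,1) (1,2) (1,3) (3,0)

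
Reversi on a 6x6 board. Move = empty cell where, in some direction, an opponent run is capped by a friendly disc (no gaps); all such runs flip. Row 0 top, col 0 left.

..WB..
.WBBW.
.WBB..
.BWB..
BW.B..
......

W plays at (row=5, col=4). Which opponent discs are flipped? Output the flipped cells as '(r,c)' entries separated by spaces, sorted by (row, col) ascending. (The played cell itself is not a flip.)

Answer: (4,3)

Derivation:
Dir NW: opp run (4,3) capped by W -> flip
Dir N: first cell '.' (not opp) -> no flip
Dir NE: first cell '.' (not opp) -> no flip
Dir W: first cell '.' (not opp) -> no flip
Dir E: first cell '.' (not opp) -> no flip
Dir SW: edge -> no flip
Dir S: edge -> no flip
Dir SE: edge -> no flip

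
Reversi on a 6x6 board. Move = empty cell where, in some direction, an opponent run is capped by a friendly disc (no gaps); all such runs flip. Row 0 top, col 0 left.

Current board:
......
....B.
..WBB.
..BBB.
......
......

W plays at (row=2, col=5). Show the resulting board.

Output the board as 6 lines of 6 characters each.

Place W at (2,5); scan 8 dirs for brackets.
Dir NW: opp run (1,4), next='.' -> no flip
Dir N: first cell '.' (not opp) -> no flip
Dir NE: edge -> no flip
Dir W: opp run (2,4) (2,3) capped by W -> flip
Dir E: edge -> no flip
Dir SW: opp run (3,4), next='.' -> no flip
Dir S: first cell '.' (not opp) -> no flip
Dir SE: edge -> no flip
All flips: (2,3) (2,4)

Answer: ......
....B.
..WWWW
..BBB.
......
......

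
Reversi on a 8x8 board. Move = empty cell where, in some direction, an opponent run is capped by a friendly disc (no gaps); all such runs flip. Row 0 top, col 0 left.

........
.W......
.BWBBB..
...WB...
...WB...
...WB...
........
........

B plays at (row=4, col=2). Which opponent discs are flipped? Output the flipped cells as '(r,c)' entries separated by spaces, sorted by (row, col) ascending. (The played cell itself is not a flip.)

Dir NW: first cell '.' (not opp) -> no flip
Dir N: first cell '.' (not opp) -> no flip
Dir NE: opp run (3,3) capped by B -> flip
Dir W: first cell '.' (not opp) -> no flip
Dir E: opp run (4,3) capped by B -> flip
Dir SW: first cell '.' (not opp) -> no flip
Dir S: first cell '.' (not opp) -> no flip
Dir SE: opp run (5,3), next='.' -> no flip

Answer: (3,3) (4,3)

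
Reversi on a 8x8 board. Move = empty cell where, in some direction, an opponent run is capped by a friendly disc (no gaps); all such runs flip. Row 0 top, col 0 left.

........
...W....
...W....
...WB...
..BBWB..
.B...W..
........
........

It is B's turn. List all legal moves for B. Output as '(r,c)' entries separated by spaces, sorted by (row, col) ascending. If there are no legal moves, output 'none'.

Answer: (0,3) (1,2) (2,4) (3,2) (5,4) (6,5)

Derivation:
(0,2): no bracket -> illegal
(0,3): flips 3 -> legal
(0,4): no bracket -> illegal
(1,2): flips 1 -> legal
(1,4): no bracket -> illegal
(2,2): no bracket -> illegal
(2,4): flips 1 -> legal
(3,2): flips 1 -> legal
(3,5): no bracket -> illegal
(4,6): no bracket -> illegal
(5,3): no bracket -> illegal
(5,4): flips 1 -> legal
(5,6): no bracket -> illegal
(6,4): no bracket -> illegal
(6,5): flips 1 -> legal
(6,6): no bracket -> illegal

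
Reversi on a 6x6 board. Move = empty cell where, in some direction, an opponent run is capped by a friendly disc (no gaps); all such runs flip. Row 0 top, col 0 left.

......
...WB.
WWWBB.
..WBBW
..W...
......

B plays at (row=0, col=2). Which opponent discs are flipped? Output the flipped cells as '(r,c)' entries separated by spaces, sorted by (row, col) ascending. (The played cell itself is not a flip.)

Dir NW: edge -> no flip
Dir N: edge -> no flip
Dir NE: edge -> no flip
Dir W: first cell '.' (not opp) -> no flip
Dir E: first cell '.' (not opp) -> no flip
Dir SW: first cell '.' (not opp) -> no flip
Dir S: first cell '.' (not opp) -> no flip
Dir SE: opp run (1,3) capped by B -> flip

Answer: (1,3)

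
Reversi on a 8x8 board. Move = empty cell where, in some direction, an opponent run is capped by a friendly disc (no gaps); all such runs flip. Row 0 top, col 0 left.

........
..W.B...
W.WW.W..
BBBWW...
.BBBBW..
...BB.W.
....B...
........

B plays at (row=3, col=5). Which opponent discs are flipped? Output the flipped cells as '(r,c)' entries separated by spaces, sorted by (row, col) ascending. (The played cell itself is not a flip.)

Answer: (3,3) (3,4)

Derivation:
Dir NW: first cell '.' (not opp) -> no flip
Dir N: opp run (2,5), next='.' -> no flip
Dir NE: first cell '.' (not opp) -> no flip
Dir W: opp run (3,4) (3,3) capped by B -> flip
Dir E: first cell '.' (not opp) -> no flip
Dir SW: first cell 'B' (not opp) -> no flip
Dir S: opp run (4,5), next='.' -> no flip
Dir SE: first cell '.' (not opp) -> no flip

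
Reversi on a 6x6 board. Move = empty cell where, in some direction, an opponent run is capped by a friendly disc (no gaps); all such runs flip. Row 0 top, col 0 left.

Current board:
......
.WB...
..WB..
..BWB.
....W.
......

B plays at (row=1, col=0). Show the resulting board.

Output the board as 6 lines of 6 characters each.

Answer: ......
BBB...
..WB..
..BWB.
....W.
......

Derivation:
Place B at (1,0); scan 8 dirs for brackets.
Dir NW: edge -> no flip
Dir N: first cell '.' (not opp) -> no flip
Dir NE: first cell '.' (not opp) -> no flip
Dir W: edge -> no flip
Dir E: opp run (1,1) capped by B -> flip
Dir SW: edge -> no flip
Dir S: first cell '.' (not opp) -> no flip
Dir SE: first cell '.' (not opp) -> no flip
All flips: (1,1)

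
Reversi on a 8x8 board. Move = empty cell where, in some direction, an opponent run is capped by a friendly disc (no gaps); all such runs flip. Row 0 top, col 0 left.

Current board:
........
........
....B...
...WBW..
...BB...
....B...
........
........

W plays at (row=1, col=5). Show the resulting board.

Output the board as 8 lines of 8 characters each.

Answer: ........
.....W..
....W...
...WBW..
...BB...
....B...
........
........

Derivation:
Place W at (1,5); scan 8 dirs for brackets.
Dir NW: first cell '.' (not opp) -> no flip
Dir N: first cell '.' (not opp) -> no flip
Dir NE: first cell '.' (not opp) -> no flip
Dir W: first cell '.' (not opp) -> no flip
Dir E: first cell '.' (not opp) -> no flip
Dir SW: opp run (2,4) capped by W -> flip
Dir S: first cell '.' (not opp) -> no flip
Dir SE: first cell '.' (not opp) -> no flip
All flips: (2,4)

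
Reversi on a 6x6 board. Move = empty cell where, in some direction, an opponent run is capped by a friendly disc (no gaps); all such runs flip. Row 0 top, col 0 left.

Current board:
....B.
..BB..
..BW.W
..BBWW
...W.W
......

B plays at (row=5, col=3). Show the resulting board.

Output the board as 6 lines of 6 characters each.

Place B at (5,3); scan 8 dirs for brackets.
Dir NW: first cell '.' (not opp) -> no flip
Dir N: opp run (4,3) capped by B -> flip
Dir NE: first cell '.' (not opp) -> no flip
Dir W: first cell '.' (not opp) -> no flip
Dir E: first cell '.' (not opp) -> no flip
Dir SW: edge -> no flip
Dir S: edge -> no flip
Dir SE: edge -> no flip
All flips: (4,3)

Answer: ....B.
..BB..
..BW.W
..BBWW
...B.W
...B..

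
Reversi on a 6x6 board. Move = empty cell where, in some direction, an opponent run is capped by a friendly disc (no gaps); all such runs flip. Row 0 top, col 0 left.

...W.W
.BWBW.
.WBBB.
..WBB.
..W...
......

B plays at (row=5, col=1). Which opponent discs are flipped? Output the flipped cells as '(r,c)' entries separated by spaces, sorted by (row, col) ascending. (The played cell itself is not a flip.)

Dir NW: first cell '.' (not opp) -> no flip
Dir N: first cell '.' (not opp) -> no flip
Dir NE: opp run (4,2) capped by B -> flip
Dir W: first cell '.' (not opp) -> no flip
Dir E: first cell '.' (not opp) -> no flip
Dir SW: edge -> no flip
Dir S: edge -> no flip
Dir SE: edge -> no flip

Answer: (4,2)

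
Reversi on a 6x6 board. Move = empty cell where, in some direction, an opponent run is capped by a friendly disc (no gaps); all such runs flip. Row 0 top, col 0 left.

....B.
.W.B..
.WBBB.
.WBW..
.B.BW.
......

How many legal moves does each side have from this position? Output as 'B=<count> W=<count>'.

-- B to move --
(0,0): flips 1 -> legal
(0,1): flips 3 -> legal
(0,2): no bracket -> illegal
(1,0): flips 1 -> legal
(1,2): no bracket -> illegal
(2,0): flips 1 -> legal
(3,0): flips 1 -> legal
(3,4): flips 1 -> legal
(3,5): no bracket -> illegal
(4,0): flips 1 -> legal
(4,2): flips 1 -> legal
(4,5): flips 1 -> legal
(5,3): no bracket -> illegal
(5,4): no bracket -> illegal
(5,5): flips 2 -> legal
B mobility = 10
-- W to move --
(0,2): no bracket -> illegal
(0,3): flips 2 -> legal
(0,5): no bracket -> illegal
(1,2): no bracket -> illegal
(1,4): no bracket -> illegal
(1,5): flips 1 -> legal
(2,5): flips 3 -> legal
(3,0): no bracket -> illegal
(3,4): no bracket -> illegal
(3,5): no bracket -> illegal
(4,0): no bracket -> illegal
(4,2): flips 1 -> legal
(5,0): no bracket -> illegal
(5,1): flips 1 -> legal
(5,2): no bracket -> illegal
(5,3): flips 1 -> legal
(5,4): flips 2 -> legal
W mobility = 7

Answer: B=10 W=7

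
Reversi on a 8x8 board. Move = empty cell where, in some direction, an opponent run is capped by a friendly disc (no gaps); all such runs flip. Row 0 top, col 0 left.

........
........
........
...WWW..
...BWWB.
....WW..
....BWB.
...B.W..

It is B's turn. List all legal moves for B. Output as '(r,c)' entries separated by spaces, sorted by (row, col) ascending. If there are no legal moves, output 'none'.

(2,2): flips 3 -> legal
(2,3): flips 1 -> legal
(2,4): flips 4 -> legal
(2,5): flips 1 -> legal
(2,6): no bracket -> illegal
(3,2): no bracket -> illegal
(3,6): no bracket -> illegal
(4,2): no bracket -> illegal
(5,3): no bracket -> illegal
(5,6): no bracket -> illegal
(6,3): no bracket -> illegal
(7,4): no bracket -> illegal
(7,6): flips 2 -> legal

Answer: (2,2) (2,3) (2,4) (2,5) (7,6)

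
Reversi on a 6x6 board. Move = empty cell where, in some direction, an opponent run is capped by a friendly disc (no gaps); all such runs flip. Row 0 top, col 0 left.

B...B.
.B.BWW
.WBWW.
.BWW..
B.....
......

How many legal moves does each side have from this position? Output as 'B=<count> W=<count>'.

Answer: B=7 W=6

Derivation:
-- B to move --
(0,3): no bracket -> illegal
(0,5): no bracket -> illegal
(1,0): no bracket -> illegal
(1,2): no bracket -> illegal
(2,0): flips 1 -> legal
(2,5): flips 2 -> legal
(3,0): no bracket -> illegal
(3,4): flips 4 -> legal
(3,5): flips 1 -> legal
(4,1): no bracket -> illegal
(4,2): flips 1 -> legal
(4,3): flips 2 -> legal
(4,4): flips 1 -> legal
B mobility = 7
-- W to move --
(0,1): flips 1 -> legal
(0,2): flips 1 -> legal
(0,3): flips 1 -> legal
(0,5): no bracket -> illegal
(1,0): no bracket -> illegal
(1,2): flips 2 -> legal
(2,0): no bracket -> illegal
(3,0): flips 1 -> legal
(4,1): flips 1 -> legal
(4,2): no bracket -> illegal
(5,0): no bracket -> illegal
(5,1): no bracket -> illegal
W mobility = 6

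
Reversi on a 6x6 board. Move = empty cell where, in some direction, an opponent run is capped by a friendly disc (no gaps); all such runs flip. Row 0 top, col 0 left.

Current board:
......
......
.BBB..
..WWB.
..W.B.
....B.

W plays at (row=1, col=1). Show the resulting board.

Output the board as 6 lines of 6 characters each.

Answer: ......
.W....
.BWB..
..WWB.
..W.B.
....B.

Derivation:
Place W at (1,1); scan 8 dirs for brackets.
Dir NW: first cell '.' (not opp) -> no flip
Dir N: first cell '.' (not opp) -> no flip
Dir NE: first cell '.' (not opp) -> no flip
Dir W: first cell '.' (not opp) -> no flip
Dir E: first cell '.' (not opp) -> no flip
Dir SW: first cell '.' (not opp) -> no flip
Dir S: opp run (2,1), next='.' -> no flip
Dir SE: opp run (2,2) capped by W -> flip
All flips: (2,2)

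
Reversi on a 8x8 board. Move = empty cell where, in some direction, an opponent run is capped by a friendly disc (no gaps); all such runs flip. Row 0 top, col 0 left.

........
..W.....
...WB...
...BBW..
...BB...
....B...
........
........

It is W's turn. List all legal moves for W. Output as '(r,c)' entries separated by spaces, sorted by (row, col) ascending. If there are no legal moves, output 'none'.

(1,3): flips 1 -> legal
(1,4): no bracket -> illegal
(1,5): no bracket -> illegal
(2,2): no bracket -> illegal
(2,5): flips 1 -> legal
(3,2): flips 2 -> legal
(4,2): no bracket -> illegal
(4,5): flips 1 -> legal
(5,2): no bracket -> illegal
(5,3): flips 3 -> legal
(5,5): no bracket -> illegal
(6,3): no bracket -> illegal
(6,4): no bracket -> illegal
(6,5): no bracket -> illegal

Answer: (1,3) (2,5) (3,2) (4,5) (5,3)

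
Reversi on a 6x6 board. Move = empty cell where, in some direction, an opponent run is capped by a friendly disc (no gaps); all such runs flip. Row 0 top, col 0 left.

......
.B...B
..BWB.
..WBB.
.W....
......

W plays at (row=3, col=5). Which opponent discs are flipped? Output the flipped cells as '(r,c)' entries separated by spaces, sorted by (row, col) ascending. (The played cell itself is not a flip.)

Dir NW: opp run (2,4), next='.' -> no flip
Dir N: first cell '.' (not opp) -> no flip
Dir NE: edge -> no flip
Dir W: opp run (3,4) (3,3) capped by W -> flip
Dir E: edge -> no flip
Dir SW: first cell '.' (not opp) -> no flip
Dir S: first cell '.' (not opp) -> no flip
Dir SE: edge -> no flip

Answer: (3,3) (3,4)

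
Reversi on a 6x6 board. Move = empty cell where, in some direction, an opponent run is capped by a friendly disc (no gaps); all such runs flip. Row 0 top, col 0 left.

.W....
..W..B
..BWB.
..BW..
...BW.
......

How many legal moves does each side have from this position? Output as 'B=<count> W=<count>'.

-- B to move --
(0,0): no bracket -> illegal
(0,2): flips 1 -> legal
(0,3): no bracket -> illegal
(1,0): no bracket -> illegal
(1,1): no bracket -> illegal
(1,3): flips 2 -> legal
(1,4): flips 1 -> legal
(2,1): no bracket -> illegal
(3,4): flips 1 -> legal
(3,5): no bracket -> illegal
(4,2): flips 1 -> legal
(4,5): flips 1 -> legal
(5,3): no bracket -> illegal
(5,4): no bracket -> illegal
(5,5): flips 2 -> legal
B mobility = 7
-- W to move --
(0,4): no bracket -> illegal
(0,5): no bracket -> illegal
(1,1): flips 1 -> legal
(1,3): no bracket -> illegal
(1,4): no bracket -> illegal
(2,1): flips 1 -> legal
(2,5): flips 1 -> legal
(3,1): flips 1 -> legal
(3,4): no bracket -> illegal
(3,5): no bracket -> illegal
(4,1): flips 1 -> legal
(4,2): flips 3 -> legal
(5,2): no bracket -> illegal
(5,3): flips 1 -> legal
(5,4): no bracket -> illegal
W mobility = 7

Answer: B=7 W=7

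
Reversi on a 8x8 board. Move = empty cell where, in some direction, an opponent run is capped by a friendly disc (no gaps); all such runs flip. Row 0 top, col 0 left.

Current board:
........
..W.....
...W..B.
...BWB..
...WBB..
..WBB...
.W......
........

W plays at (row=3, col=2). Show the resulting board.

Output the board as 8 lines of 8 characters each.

Place W at (3,2); scan 8 dirs for brackets.
Dir NW: first cell '.' (not opp) -> no flip
Dir N: first cell '.' (not opp) -> no flip
Dir NE: first cell 'W' (not opp) -> no flip
Dir W: first cell '.' (not opp) -> no flip
Dir E: opp run (3,3) capped by W -> flip
Dir SW: first cell '.' (not opp) -> no flip
Dir S: first cell '.' (not opp) -> no flip
Dir SE: first cell 'W' (not opp) -> no flip
All flips: (3,3)

Answer: ........
..W.....
...W..B.
..WWWB..
...WBB..
..WBB...
.W......
........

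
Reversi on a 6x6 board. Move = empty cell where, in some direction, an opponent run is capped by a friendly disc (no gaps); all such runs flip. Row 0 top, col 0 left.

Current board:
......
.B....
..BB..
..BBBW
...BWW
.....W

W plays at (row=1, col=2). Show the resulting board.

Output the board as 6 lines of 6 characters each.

Place W at (1,2); scan 8 dirs for brackets.
Dir NW: first cell '.' (not opp) -> no flip
Dir N: first cell '.' (not opp) -> no flip
Dir NE: first cell '.' (not opp) -> no flip
Dir W: opp run (1,1), next='.' -> no flip
Dir E: first cell '.' (not opp) -> no flip
Dir SW: first cell '.' (not opp) -> no flip
Dir S: opp run (2,2) (3,2), next='.' -> no flip
Dir SE: opp run (2,3) (3,4) capped by W -> flip
All flips: (2,3) (3,4)

Answer: ......
.BW...
..BW..
..BBWW
...BWW
.....W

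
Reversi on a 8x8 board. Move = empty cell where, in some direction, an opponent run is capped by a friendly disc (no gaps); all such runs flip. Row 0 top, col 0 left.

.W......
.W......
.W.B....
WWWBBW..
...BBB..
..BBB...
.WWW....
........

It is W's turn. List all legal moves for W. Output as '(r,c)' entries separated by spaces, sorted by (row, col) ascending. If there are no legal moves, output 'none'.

(1,2): no bracket -> illegal
(1,3): flips 4 -> legal
(1,4): flips 1 -> legal
(2,2): no bracket -> illegal
(2,4): no bracket -> illegal
(2,5): flips 3 -> legal
(3,6): flips 2 -> legal
(4,1): flips 1 -> legal
(4,2): flips 1 -> legal
(4,6): no bracket -> illegal
(5,1): no bracket -> illegal
(5,5): flips 1 -> legal
(5,6): no bracket -> illegal
(6,4): no bracket -> illegal
(6,5): flips 2 -> legal

Answer: (1,3) (1,4) (2,5) (3,6) (4,1) (4,2) (5,5) (6,5)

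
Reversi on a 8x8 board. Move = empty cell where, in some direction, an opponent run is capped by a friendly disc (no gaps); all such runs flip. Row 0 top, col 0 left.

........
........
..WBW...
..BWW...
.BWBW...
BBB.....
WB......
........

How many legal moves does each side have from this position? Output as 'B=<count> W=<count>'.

-- B to move --
(1,1): no bracket -> illegal
(1,2): flips 1 -> legal
(1,3): no bracket -> illegal
(1,4): no bracket -> illegal
(1,5): flips 3 -> legal
(2,1): flips 1 -> legal
(2,5): flips 2 -> legal
(3,1): no bracket -> illegal
(3,5): flips 2 -> legal
(4,5): flips 2 -> legal
(5,3): no bracket -> illegal
(5,4): no bracket -> illegal
(5,5): no bracket -> illegal
(7,0): flips 1 -> legal
(7,1): no bracket -> illegal
B mobility = 7
-- W to move --
(1,2): flips 1 -> legal
(1,3): flips 1 -> legal
(1,4): no bracket -> illegal
(2,1): no bracket -> illegal
(3,0): no bracket -> illegal
(3,1): flips 1 -> legal
(4,0): flips 2 -> legal
(5,3): flips 1 -> legal
(5,4): no bracket -> illegal
(6,2): flips 2 -> legal
(6,3): no bracket -> illegal
(7,0): flips 3 -> legal
(7,1): no bracket -> illegal
(7,2): no bracket -> illegal
W mobility = 7

Answer: B=7 W=7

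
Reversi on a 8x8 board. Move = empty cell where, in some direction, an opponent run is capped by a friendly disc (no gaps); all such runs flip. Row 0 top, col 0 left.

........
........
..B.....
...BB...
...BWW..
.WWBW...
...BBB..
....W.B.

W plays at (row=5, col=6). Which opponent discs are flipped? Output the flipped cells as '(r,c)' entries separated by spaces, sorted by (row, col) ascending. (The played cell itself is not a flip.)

Answer: (6,5)

Derivation:
Dir NW: first cell 'W' (not opp) -> no flip
Dir N: first cell '.' (not opp) -> no flip
Dir NE: first cell '.' (not opp) -> no flip
Dir W: first cell '.' (not opp) -> no flip
Dir E: first cell '.' (not opp) -> no flip
Dir SW: opp run (6,5) capped by W -> flip
Dir S: first cell '.' (not opp) -> no flip
Dir SE: first cell '.' (not opp) -> no flip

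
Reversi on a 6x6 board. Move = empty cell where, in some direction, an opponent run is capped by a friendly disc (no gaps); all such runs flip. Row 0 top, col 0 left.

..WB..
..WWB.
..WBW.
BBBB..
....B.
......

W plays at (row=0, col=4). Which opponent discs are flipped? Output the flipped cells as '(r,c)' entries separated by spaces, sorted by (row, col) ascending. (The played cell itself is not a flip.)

Dir NW: edge -> no flip
Dir N: edge -> no flip
Dir NE: edge -> no flip
Dir W: opp run (0,3) capped by W -> flip
Dir E: first cell '.' (not opp) -> no flip
Dir SW: first cell 'W' (not opp) -> no flip
Dir S: opp run (1,4) capped by W -> flip
Dir SE: first cell '.' (not opp) -> no flip

Answer: (0,3) (1,4)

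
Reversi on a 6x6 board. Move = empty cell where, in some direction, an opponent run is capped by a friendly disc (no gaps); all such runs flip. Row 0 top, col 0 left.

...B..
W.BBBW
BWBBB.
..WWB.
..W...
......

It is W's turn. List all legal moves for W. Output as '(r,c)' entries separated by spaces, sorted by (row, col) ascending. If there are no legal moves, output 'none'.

Answer: (0,2) (0,5) (1,1) (2,5) (3,0) (3,5)

Derivation:
(0,1): no bracket -> illegal
(0,2): flips 2 -> legal
(0,4): no bracket -> illegal
(0,5): flips 2 -> legal
(1,1): flips 4 -> legal
(2,5): flips 3 -> legal
(3,0): flips 1 -> legal
(3,1): no bracket -> illegal
(3,5): flips 1 -> legal
(4,3): no bracket -> illegal
(4,4): no bracket -> illegal
(4,5): no bracket -> illegal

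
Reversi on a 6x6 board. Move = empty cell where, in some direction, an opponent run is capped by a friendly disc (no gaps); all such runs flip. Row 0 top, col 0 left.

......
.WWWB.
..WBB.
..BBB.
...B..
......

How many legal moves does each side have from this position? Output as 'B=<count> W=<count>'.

-- B to move --
(0,0): flips 2 -> legal
(0,1): flips 1 -> legal
(0,2): flips 3 -> legal
(0,3): flips 1 -> legal
(0,4): no bracket -> illegal
(1,0): flips 3 -> legal
(2,0): no bracket -> illegal
(2,1): flips 1 -> legal
(3,1): no bracket -> illegal
B mobility = 6
-- W to move --
(0,3): no bracket -> illegal
(0,4): no bracket -> illegal
(0,5): no bracket -> illegal
(1,5): flips 1 -> legal
(2,1): no bracket -> illegal
(2,5): flips 2 -> legal
(3,1): no bracket -> illegal
(3,5): flips 1 -> legal
(4,1): no bracket -> illegal
(4,2): flips 1 -> legal
(4,4): flips 1 -> legal
(4,5): flips 2 -> legal
(5,2): no bracket -> illegal
(5,3): flips 3 -> legal
(5,4): no bracket -> illegal
W mobility = 7

Answer: B=6 W=7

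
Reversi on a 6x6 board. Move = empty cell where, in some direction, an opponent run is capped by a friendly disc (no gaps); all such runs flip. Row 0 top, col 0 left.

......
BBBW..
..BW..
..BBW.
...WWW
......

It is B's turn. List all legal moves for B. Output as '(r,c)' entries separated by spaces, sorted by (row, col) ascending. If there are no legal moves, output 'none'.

Answer: (0,3) (0,4) (1,4) (2,4) (3,5) (5,3) (5,4) (5,5)

Derivation:
(0,2): no bracket -> illegal
(0,3): flips 2 -> legal
(0,4): flips 1 -> legal
(1,4): flips 2 -> legal
(2,4): flips 1 -> legal
(2,5): no bracket -> illegal
(3,5): flips 1 -> legal
(4,2): no bracket -> illegal
(5,2): no bracket -> illegal
(5,3): flips 1 -> legal
(5,4): flips 1 -> legal
(5,5): flips 1 -> legal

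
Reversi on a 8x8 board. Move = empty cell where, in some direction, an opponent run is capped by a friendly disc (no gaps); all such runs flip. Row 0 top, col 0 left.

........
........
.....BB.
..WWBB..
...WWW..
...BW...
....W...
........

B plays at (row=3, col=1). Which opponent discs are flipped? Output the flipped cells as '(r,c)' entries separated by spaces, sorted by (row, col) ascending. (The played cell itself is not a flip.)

Answer: (3,2) (3,3)

Derivation:
Dir NW: first cell '.' (not opp) -> no flip
Dir N: first cell '.' (not opp) -> no flip
Dir NE: first cell '.' (not opp) -> no flip
Dir W: first cell '.' (not opp) -> no flip
Dir E: opp run (3,2) (3,3) capped by B -> flip
Dir SW: first cell '.' (not opp) -> no flip
Dir S: first cell '.' (not opp) -> no flip
Dir SE: first cell '.' (not opp) -> no flip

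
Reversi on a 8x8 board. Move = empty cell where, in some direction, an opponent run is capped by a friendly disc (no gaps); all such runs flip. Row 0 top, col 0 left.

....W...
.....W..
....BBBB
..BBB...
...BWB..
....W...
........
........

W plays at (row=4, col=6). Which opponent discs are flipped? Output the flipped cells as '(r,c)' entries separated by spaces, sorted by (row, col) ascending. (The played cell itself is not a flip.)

Answer: (4,5)

Derivation:
Dir NW: first cell '.' (not opp) -> no flip
Dir N: first cell '.' (not opp) -> no flip
Dir NE: first cell '.' (not opp) -> no flip
Dir W: opp run (4,5) capped by W -> flip
Dir E: first cell '.' (not opp) -> no flip
Dir SW: first cell '.' (not opp) -> no flip
Dir S: first cell '.' (not opp) -> no flip
Dir SE: first cell '.' (not opp) -> no flip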